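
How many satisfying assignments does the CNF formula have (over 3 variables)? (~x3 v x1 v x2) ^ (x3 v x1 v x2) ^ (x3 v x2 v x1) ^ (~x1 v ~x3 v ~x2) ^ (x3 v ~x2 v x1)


Enumerate all 8 truth assignments over 3 variables.
Test each against every clause.
Satisfying assignments found: 4.

4


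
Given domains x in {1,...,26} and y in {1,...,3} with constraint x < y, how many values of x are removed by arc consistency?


For the constraint x < y, x needs a supporting value in y's domain.
x can be at most 2 (one less than y's maximum).
Valid x values from domain: 2 out of 26.
Pruned = 26 - 2 = 24.

24


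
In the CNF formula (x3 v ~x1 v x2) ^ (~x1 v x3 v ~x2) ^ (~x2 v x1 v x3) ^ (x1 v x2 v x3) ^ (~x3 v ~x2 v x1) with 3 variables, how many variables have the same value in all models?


Find all satisfying assignments: 3 model(s).
Check which variables have the same value in every model.
Fixed variables: x3=T.
Backbone size = 1.

1


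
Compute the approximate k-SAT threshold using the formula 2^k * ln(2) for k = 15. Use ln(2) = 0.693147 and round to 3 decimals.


Using the asymptotic formula: threshold ~ 2^k * ln(2).
2^15 = 32768.
32768 * 0.693147 = 22713.041.

22713.041


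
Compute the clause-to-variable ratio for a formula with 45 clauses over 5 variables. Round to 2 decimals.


Clause-to-variable ratio = clauses / variables.
45 / 5 = 9.0.

9.0


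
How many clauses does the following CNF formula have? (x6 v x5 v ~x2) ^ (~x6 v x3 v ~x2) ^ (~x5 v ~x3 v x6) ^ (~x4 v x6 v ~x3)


Each group enclosed in parentheses joined by ^ is one clause.
Counting the conjuncts: 4 clauses.

4


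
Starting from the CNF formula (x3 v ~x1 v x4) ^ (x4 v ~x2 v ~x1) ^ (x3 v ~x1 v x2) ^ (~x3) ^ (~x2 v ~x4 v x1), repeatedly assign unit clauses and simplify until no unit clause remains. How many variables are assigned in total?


Unit propagation repeatedly assigns the literal in any unit clause, then simplifies.
Assignments in order: x3 = F.
No further unit clauses remain.
Total variables assigned = 1.

1


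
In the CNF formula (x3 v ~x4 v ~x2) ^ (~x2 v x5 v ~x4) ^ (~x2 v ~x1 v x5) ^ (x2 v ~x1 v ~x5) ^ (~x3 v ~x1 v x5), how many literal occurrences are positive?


Scan each clause for unnegated literals.
Clause 1: 1 positive; Clause 2: 1 positive; Clause 3: 1 positive; Clause 4: 1 positive; Clause 5: 1 positive.
Total positive literal occurrences = 5.

5


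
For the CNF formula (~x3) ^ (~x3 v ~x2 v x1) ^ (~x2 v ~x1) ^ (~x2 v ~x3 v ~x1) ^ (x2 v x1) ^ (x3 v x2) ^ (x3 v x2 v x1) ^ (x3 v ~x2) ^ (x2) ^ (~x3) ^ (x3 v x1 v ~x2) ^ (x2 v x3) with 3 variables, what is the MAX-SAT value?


Enumerate all 8 truth assignments.
For each, count how many of the 12 clauses are satisfied.
The formula is not fully satisfiable, so the maximum is below 12.
Maximum simultaneously satisfiable clauses = 10.

10


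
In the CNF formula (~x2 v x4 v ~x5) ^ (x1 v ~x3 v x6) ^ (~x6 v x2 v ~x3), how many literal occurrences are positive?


Scan each clause for unnegated literals.
Clause 1: 1 positive; Clause 2: 2 positive; Clause 3: 1 positive.
Total positive literal occurrences = 4.

4


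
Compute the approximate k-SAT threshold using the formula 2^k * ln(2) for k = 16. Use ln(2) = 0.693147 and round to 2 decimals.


Using the asymptotic formula: threshold ~ 2^k * ln(2).
2^16 = 65536.
65536 * 0.693147 = 45426.08.

45426.08


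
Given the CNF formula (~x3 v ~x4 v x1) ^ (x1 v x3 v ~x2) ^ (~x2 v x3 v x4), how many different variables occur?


Identify each distinct variable in the formula.
Variables found: x1, x2, x3, x4.
Total distinct variables = 4.

4


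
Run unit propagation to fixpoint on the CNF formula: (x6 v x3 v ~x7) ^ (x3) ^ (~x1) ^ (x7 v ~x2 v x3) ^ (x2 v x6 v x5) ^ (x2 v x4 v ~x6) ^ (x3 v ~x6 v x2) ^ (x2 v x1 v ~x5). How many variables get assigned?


Unit propagation repeatedly assigns the literal in any unit clause, then simplifies.
Assignments in order: x3 = T, x1 = F.
No further unit clauses remain.
Total variables assigned = 2.

2


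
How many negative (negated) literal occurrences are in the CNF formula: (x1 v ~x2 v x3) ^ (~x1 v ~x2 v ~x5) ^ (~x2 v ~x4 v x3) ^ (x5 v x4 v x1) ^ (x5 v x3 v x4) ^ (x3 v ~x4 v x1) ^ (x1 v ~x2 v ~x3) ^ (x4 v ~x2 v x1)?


Scan each clause for negated literals.
Clause 1: 1 negative; Clause 2: 3 negative; Clause 3: 2 negative; Clause 4: 0 negative; Clause 5: 0 negative; Clause 6: 1 negative; Clause 7: 2 negative; Clause 8: 1 negative.
Total negative literal occurrences = 10.

10


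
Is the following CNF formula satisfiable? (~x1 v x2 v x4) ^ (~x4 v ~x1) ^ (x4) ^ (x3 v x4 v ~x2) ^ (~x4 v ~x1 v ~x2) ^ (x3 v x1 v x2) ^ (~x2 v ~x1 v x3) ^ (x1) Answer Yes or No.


Check all 16 possible truth assignments.
Number of satisfying assignments found: 0.
The formula is unsatisfiable.

No


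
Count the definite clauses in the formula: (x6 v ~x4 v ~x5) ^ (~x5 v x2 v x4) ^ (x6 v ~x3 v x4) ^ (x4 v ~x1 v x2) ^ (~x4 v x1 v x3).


A definite clause has exactly one positive literal.
Clause 1: 1 positive -> definite
Clause 2: 2 positive -> not definite
Clause 3: 2 positive -> not definite
Clause 4: 2 positive -> not definite
Clause 5: 2 positive -> not definite
Definite clause count = 1.

1


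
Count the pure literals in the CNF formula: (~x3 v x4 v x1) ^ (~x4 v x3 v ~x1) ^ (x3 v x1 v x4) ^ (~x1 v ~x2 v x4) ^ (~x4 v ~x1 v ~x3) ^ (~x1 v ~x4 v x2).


A pure literal appears in only one polarity across all clauses.
No pure literals found.
Count = 0.

0


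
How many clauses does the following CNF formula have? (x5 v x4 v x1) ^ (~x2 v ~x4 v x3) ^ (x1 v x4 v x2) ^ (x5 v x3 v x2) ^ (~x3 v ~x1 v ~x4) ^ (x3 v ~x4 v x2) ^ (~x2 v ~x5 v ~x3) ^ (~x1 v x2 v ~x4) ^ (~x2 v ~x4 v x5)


Each group enclosed in parentheses joined by ^ is one clause.
Counting the conjuncts: 9 clauses.

9


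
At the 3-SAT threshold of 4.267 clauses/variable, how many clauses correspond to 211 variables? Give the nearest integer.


The 3-SAT phase transition occurs at approximately 4.267 clauses per variable.
m = 4.267 * 211 = 900.337.
Rounded to nearest integer: 900.

900


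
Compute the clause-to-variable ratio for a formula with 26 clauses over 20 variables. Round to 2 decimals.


Clause-to-variable ratio = clauses / variables.
26 / 20 = 1.3.

1.3


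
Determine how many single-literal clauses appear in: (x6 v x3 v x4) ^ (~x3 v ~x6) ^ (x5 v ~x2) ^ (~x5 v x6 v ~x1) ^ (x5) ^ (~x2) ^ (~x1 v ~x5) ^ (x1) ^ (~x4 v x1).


A unit clause contains exactly one literal.
Unit clauses found: (x5), (~x2), (x1).
Count = 3.

3


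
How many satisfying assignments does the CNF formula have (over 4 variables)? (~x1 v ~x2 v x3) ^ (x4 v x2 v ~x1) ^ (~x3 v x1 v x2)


Enumerate all 16 truth assignments over 4 variables.
Test each against every clause.
Satisfying assignments found: 10.

10


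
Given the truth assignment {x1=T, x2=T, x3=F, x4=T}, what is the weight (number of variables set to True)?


The weight is the number of variables assigned True.
True variables: x1, x2, x4.
Weight = 3.

3


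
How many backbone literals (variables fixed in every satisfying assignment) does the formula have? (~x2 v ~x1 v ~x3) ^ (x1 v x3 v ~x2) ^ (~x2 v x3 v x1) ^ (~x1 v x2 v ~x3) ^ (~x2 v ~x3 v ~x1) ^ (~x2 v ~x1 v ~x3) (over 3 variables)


Find all satisfying assignments: 5 model(s).
Check which variables have the same value in every model.
No variable is fixed across all models.
Backbone size = 0.

0


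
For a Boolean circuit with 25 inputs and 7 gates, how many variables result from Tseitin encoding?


The Tseitin transformation introduces one auxiliary variable per gate.
Total variables = inputs + gates = 25 + 7 = 32.

32


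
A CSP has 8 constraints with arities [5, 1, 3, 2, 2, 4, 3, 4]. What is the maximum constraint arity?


The arities are: 5, 1, 3, 2, 2, 4, 3, 4.
Scan for the maximum value.
Maximum arity = 5.

5


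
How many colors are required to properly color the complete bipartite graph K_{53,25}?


K_{53,25} is bipartite by definition: the two parts are independent sets, with every edge crossing between them.
Color all vertices in one part with color 1 and all vertices in the other part with color 2.
Since the graph has at least one edge, one color does not suffice.
Chromatic number = 2.

2


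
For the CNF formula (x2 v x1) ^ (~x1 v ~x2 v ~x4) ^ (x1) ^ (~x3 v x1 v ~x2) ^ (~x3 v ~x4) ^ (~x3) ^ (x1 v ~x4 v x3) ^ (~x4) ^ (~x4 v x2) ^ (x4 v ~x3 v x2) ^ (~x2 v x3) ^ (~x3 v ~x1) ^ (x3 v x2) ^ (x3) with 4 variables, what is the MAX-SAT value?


Enumerate all 16 truth assignments.
For each, count how many of the 14 clauses are satisfied.
The formula is not fully satisfiable, so the maximum is below 14.
Maximum simultaneously satisfiable clauses = 12.

12


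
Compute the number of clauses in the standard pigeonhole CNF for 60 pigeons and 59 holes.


The PHP encoding has two parts:
1) At-least-one-hole clauses: 60 (one per pigeon, each with 59 literals).
2) At-most-one-pigeon-per-hole clauses: 59 holes * C(60,2) = 59 * 1770 = 104430.
Total clauses = 60 + 104430 = 104490.

104490


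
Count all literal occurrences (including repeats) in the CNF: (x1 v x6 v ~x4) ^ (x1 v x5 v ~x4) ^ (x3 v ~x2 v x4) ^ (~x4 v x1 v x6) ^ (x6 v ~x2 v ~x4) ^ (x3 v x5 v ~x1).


Clause lengths: 3, 3, 3, 3, 3, 3.
Sum = 3 + 3 + 3 + 3 + 3 + 3 = 18.

18


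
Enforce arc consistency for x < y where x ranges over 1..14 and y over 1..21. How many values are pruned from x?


For the constraint x < y, x needs a supporting value in y's domain.
x can be at most 20 (one less than y's maximum).
Valid x values from domain: 14 out of 14.
Pruned = 14 - 14 = 0.

0


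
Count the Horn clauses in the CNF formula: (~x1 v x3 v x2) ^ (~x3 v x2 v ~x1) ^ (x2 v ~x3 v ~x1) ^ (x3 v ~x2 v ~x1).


A Horn clause has at most one positive literal.
Clause 1: 2 positive lit(s) -> not Horn
Clause 2: 1 positive lit(s) -> Horn
Clause 3: 1 positive lit(s) -> Horn
Clause 4: 1 positive lit(s) -> Horn
Total Horn clauses = 3.

3


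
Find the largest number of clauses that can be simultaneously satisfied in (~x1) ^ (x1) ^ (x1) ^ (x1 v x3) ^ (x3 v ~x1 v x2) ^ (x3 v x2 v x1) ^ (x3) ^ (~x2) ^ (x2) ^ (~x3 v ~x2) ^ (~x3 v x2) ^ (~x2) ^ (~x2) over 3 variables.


Enumerate all 8 truth assignments.
For each, count how many of the 13 clauses are satisfied.
The formula is not fully satisfiable, so the maximum is below 13.
Maximum simultaneously satisfiable clauses = 10.

10


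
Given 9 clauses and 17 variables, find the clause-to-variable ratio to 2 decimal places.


Clause-to-variable ratio = clauses / variables.
9 / 17 = 0.53.

0.53


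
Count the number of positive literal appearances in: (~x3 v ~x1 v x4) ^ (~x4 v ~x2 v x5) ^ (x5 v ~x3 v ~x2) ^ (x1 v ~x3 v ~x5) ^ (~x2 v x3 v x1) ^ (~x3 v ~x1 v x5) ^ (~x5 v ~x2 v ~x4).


Scan each clause for unnegated literals.
Clause 1: 1 positive; Clause 2: 1 positive; Clause 3: 1 positive; Clause 4: 1 positive; Clause 5: 2 positive; Clause 6: 1 positive; Clause 7: 0 positive.
Total positive literal occurrences = 7.

7


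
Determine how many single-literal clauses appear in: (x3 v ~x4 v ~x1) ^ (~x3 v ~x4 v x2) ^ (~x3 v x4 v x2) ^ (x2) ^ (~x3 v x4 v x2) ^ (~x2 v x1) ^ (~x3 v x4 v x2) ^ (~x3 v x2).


A unit clause contains exactly one literal.
Unit clauses found: (x2).
Count = 1.

1


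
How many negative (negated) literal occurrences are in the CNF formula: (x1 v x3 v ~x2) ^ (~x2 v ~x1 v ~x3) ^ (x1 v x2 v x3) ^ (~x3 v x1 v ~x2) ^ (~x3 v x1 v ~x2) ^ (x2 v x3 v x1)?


Scan each clause for negated literals.
Clause 1: 1 negative; Clause 2: 3 negative; Clause 3: 0 negative; Clause 4: 2 negative; Clause 5: 2 negative; Clause 6: 0 negative.
Total negative literal occurrences = 8.

8


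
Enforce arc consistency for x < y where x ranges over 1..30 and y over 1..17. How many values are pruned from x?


For the constraint x < y, x needs a supporting value in y's domain.
x can be at most 16 (one less than y's maximum).
Valid x values from domain: 16 out of 30.
Pruned = 30 - 16 = 14.

14


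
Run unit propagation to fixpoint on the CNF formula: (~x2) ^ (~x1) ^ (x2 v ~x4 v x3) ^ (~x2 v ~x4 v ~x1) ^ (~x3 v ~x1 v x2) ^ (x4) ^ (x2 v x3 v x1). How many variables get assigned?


Unit propagation repeatedly assigns the literal in any unit clause, then simplifies.
Assignments in order: x2 = F, x1 = F, x4 = T, x3 = T.
No further unit clauses remain.
Total variables assigned = 4.

4


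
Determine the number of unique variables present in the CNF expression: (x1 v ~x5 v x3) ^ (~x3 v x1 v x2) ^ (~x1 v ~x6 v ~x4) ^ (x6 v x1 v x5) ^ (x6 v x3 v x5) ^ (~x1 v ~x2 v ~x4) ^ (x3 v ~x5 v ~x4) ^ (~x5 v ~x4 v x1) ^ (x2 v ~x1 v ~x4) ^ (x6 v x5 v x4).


Identify each distinct variable in the formula.
Variables found: x1, x2, x3, x4, x5, x6.
Total distinct variables = 6.

6


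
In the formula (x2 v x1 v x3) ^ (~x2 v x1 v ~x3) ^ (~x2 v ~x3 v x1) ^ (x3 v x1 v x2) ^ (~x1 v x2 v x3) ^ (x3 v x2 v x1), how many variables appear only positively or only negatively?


A pure literal appears in only one polarity across all clauses.
No pure literals found.
Count = 0.

0


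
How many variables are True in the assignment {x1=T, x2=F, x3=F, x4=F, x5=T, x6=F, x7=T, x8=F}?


The weight is the number of variables assigned True.
True variables: x1, x5, x7.
Weight = 3.

3


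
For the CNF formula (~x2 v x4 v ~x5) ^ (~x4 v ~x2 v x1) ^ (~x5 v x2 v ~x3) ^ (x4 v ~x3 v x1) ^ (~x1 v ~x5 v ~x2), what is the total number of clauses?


Each group enclosed in parentheses joined by ^ is one clause.
Counting the conjuncts: 5 clauses.

5


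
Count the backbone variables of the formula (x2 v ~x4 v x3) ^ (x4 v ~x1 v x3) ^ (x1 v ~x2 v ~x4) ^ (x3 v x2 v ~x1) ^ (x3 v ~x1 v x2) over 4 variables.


Find all satisfying assignments: 10 model(s).
Check which variables have the same value in every model.
No variable is fixed across all models.
Backbone size = 0.

0


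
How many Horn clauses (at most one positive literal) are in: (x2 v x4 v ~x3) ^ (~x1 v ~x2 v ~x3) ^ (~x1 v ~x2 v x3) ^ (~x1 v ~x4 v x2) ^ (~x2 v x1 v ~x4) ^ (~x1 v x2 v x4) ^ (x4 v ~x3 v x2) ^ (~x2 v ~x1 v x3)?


A Horn clause has at most one positive literal.
Clause 1: 2 positive lit(s) -> not Horn
Clause 2: 0 positive lit(s) -> Horn
Clause 3: 1 positive lit(s) -> Horn
Clause 4: 1 positive lit(s) -> Horn
Clause 5: 1 positive lit(s) -> Horn
Clause 6: 2 positive lit(s) -> not Horn
Clause 7: 2 positive lit(s) -> not Horn
Clause 8: 1 positive lit(s) -> Horn
Total Horn clauses = 5.

5


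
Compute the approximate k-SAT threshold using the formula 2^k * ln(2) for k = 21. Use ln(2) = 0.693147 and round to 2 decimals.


Using the asymptotic formula: threshold ~ 2^k * ln(2).
2^21 = 2097152.
2097152 * 0.693147 = 1453634.62.

1453634.62


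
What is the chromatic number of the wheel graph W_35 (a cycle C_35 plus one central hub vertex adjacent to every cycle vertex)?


W_35 consists of the cycle C_35 together with a hub vertex adjacent to every cycle vertex.
The cycle C_35 needs 3 colors (odd cycle -> 3).
The hub is adjacent to every cycle vertex, so it must receive a new color distinct from all of them.
Chromatic number = 3 + 1 = 4.

4


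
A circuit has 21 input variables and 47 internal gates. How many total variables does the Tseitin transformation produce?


The Tseitin transformation introduces one auxiliary variable per gate.
Total variables = inputs + gates = 21 + 47 = 68.

68


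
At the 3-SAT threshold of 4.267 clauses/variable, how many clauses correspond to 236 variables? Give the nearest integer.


The 3-SAT phase transition occurs at approximately 4.267 clauses per variable.
m = 4.267 * 236 = 1007.012.
Rounded to nearest integer: 1007.

1007


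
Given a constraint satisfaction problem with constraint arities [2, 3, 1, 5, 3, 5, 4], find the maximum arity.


The arities are: 2, 3, 1, 5, 3, 5, 4.
Scan for the maximum value.
Maximum arity = 5.

5


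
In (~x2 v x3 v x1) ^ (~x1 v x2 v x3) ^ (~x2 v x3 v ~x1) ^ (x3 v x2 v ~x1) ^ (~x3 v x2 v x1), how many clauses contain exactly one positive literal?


A definite clause has exactly one positive literal.
Clause 1: 2 positive -> not definite
Clause 2: 2 positive -> not definite
Clause 3: 1 positive -> definite
Clause 4: 2 positive -> not definite
Clause 5: 2 positive -> not definite
Definite clause count = 1.

1


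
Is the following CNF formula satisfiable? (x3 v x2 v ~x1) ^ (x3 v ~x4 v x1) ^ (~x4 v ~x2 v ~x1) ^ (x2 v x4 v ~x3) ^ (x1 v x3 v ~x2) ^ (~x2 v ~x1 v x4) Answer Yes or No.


Check all 16 possible truth assignments.
Number of satisfying assignments found: 5.
The formula is satisfiable.

Yes


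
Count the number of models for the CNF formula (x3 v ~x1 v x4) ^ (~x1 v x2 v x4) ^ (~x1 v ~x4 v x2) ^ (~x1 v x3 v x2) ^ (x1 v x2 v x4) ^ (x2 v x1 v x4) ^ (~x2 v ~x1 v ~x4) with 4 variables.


Enumerate all 16 truth assignments over 4 variables.
Test each against every clause.
Satisfying assignments found: 7.

7


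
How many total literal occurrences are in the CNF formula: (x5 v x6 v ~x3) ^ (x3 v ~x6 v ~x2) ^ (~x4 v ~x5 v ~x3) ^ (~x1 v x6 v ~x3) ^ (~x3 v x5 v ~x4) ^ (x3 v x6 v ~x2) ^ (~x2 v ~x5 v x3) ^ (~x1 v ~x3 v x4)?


Clause lengths: 3, 3, 3, 3, 3, 3, 3, 3.
Sum = 3 + 3 + 3 + 3 + 3 + 3 + 3 + 3 = 24.

24


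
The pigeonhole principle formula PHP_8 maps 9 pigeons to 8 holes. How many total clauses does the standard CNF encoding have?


The PHP encoding has two parts:
1) At-least-one-hole clauses: 9 (one per pigeon, each with 8 literals).
2) At-most-one-pigeon-per-hole clauses: 8 holes * C(9,2) = 8 * 36 = 288.
Total clauses = 9 + 288 = 297.

297


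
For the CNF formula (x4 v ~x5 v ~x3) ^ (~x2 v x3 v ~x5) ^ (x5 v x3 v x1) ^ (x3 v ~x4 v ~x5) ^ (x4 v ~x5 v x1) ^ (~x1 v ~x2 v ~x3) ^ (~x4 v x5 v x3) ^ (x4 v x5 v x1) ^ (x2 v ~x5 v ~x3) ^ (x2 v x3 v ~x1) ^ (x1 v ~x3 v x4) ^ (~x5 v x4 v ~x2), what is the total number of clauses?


Each group enclosed in parentheses joined by ^ is one clause.
Counting the conjuncts: 12 clauses.

12


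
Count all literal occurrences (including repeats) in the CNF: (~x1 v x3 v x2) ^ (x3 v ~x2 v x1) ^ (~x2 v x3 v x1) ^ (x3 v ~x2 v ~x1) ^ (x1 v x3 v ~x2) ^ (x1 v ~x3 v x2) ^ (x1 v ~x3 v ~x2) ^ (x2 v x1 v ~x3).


Clause lengths: 3, 3, 3, 3, 3, 3, 3, 3.
Sum = 3 + 3 + 3 + 3 + 3 + 3 + 3 + 3 = 24.

24


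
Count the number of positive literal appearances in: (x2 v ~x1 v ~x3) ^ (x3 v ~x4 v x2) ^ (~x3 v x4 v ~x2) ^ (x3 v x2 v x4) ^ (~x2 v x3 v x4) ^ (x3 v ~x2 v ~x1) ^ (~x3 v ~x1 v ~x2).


Scan each clause for unnegated literals.
Clause 1: 1 positive; Clause 2: 2 positive; Clause 3: 1 positive; Clause 4: 3 positive; Clause 5: 2 positive; Clause 6: 1 positive; Clause 7: 0 positive.
Total positive literal occurrences = 10.

10


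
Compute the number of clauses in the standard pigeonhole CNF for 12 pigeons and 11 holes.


The PHP encoding has two parts:
1) At-least-one-hole clauses: 12 (one per pigeon, each with 11 literals).
2) At-most-one-pigeon-per-hole clauses: 11 holes * C(12,2) = 11 * 66 = 726.
Total clauses = 12 + 726 = 738.

738


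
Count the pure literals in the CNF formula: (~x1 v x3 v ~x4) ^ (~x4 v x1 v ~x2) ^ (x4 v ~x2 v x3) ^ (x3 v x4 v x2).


A pure literal appears in only one polarity across all clauses.
Pure literals: x3 (positive only).
Count = 1.

1


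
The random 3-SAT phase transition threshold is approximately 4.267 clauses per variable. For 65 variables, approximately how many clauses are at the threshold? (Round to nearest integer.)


The 3-SAT phase transition occurs at approximately 4.267 clauses per variable.
m = 4.267 * 65 = 277.355.
Rounded to nearest integer: 277.

277


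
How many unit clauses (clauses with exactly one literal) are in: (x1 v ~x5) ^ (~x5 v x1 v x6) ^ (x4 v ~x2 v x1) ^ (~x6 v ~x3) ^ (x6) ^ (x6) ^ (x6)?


A unit clause contains exactly one literal.
Unit clauses found: (x6), (x6), (x6).
Count = 3.

3


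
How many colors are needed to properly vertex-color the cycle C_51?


An odd cycle cannot be 2-colored: alternating two colors around the cycle returns to the start with a conflict.
Since 51 is odd, three colors are required (and three suffice).
Chromatic number = 3.

3


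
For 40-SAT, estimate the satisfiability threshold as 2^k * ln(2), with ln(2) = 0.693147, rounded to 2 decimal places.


Using the asymptotic formula: threshold ~ 2^k * ln(2).
2^40 = 1099511627776.
1099511627776 * 0.693147 = 762123186258.05.

762123186258.05


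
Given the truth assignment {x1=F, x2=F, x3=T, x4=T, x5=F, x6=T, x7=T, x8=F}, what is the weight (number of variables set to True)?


The weight is the number of variables assigned True.
True variables: x3, x4, x6, x7.
Weight = 4.

4


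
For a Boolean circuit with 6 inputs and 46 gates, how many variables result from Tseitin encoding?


The Tseitin transformation introduces one auxiliary variable per gate.
Total variables = inputs + gates = 6 + 46 = 52.

52


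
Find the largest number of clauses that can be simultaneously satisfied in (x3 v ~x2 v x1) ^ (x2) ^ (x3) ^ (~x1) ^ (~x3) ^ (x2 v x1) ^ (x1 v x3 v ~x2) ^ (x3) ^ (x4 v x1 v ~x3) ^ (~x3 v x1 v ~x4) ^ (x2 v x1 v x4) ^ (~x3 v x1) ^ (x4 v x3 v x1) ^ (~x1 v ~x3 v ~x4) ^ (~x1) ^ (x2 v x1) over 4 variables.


Enumerate all 16 truth assignments.
For each, count how many of the 16 clauses are satisfied.
The formula is not fully satisfiable, so the maximum is below 16.
Maximum simultaneously satisfiable clauses = 13.

13


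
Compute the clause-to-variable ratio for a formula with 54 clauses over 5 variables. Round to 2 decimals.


Clause-to-variable ratio = clauses / variables.
54 / 5 = 10.8.

10.8


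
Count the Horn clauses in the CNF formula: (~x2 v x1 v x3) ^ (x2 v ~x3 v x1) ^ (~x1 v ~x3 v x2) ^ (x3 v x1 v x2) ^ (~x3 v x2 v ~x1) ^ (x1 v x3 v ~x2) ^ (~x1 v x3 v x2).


A Horn clause has at most one positive literal.
Clause 1: 2 positive lit(s) -> not Horn
Clause 2: 2 positive lit(s) -> not Horn
Clause 3: 1 positive lit(s) -> Horn
Clause 4: 3 positive lit(s) -> not Horn
Clause 5: 1 positive lit(s) -> Horn
Clause 6: 2 positive lit(s) -> not Horn
Clause 7: 2 positive lit(s) -> not Horn
Total Horn clauses = 2.

2


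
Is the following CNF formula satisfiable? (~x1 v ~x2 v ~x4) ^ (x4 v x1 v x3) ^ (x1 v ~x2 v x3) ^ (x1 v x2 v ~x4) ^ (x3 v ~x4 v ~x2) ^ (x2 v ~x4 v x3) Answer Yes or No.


Check all 16 possible truth assignments.
Number of satisfying assignments found: 8.
The formula is satisfiable.

Yes


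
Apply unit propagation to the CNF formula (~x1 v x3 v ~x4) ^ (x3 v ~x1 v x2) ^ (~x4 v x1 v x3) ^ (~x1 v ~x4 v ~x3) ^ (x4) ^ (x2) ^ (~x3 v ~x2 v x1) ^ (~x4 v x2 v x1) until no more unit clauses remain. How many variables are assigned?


Unit propagation repeatedly assigns the literal in any unit clause, then simplifies.
Assignments in order: x4 = T, x2 = T.
No further unit clauses remain.
Total variables assigned = 2.

2


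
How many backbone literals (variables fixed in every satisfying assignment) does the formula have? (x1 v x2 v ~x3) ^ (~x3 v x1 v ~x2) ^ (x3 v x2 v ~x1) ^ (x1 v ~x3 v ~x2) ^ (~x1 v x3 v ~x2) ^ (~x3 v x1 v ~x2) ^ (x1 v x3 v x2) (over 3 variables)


Find all satisfying assignments: 3 model(s).
Check which variables have the same value in every model.
No variable is fixed across all models.
Backbone size = 0.

0


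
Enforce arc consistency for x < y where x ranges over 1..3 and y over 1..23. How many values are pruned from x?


For the constraint x < y, x needs a supporting value in y's domain.
x can be at most 22 (one less than y's maximum).
Valid x values from domain: 3 out of 3.
Pruned = 3 - 3 = 0.

0


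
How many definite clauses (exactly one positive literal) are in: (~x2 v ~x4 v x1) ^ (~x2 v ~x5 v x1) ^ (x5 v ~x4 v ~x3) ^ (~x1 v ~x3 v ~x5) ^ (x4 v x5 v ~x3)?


A definite clause has exactly one positive literal.
Clause 1: 1 positive -> definite
Clause 2: 1 positive -> definite
Clause 3: 1 positive -> definite
Clause 4: 0 positive -> not definite
Clause 5: 2 positive -> not definite
Definite clause count = 3.

3


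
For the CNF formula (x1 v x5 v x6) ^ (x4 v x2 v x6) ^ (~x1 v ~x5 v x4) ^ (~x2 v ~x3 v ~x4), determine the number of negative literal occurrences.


Scan each clause for negated literals.
Clause 1: 0 negative; Clause 2: 0 negative; Clause 3: 2 negative; Clause 4: 3 negative.
Total negative literal occurrences = 5.

5


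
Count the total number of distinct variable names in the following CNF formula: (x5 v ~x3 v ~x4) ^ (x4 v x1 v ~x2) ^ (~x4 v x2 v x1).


Identify each distinct variable in the formula.
Variables found: x1, x2, x3, x4, x5.
Total distinct variables = 5.

5


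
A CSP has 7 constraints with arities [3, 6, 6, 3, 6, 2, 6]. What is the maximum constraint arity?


The arities are: 3, 6, 6, 3, 6, 2, 6.
Scan for the maximum value.
Maximum arity = 6.

6


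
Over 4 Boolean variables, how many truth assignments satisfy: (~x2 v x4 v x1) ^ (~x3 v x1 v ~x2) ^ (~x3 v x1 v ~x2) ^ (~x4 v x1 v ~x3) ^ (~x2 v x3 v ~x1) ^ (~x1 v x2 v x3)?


Enumerate all 16 truth assignments over 4 variables.
Test each against every clause.
Satisfying assignments found: 8.

8


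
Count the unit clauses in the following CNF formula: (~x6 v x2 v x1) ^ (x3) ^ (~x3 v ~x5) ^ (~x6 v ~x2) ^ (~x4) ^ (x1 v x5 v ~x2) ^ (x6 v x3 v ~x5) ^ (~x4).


A unit clause contains exactly one literal.
Unit clauses found: (x3), (~x4), (~x4).
Count = 3.

3


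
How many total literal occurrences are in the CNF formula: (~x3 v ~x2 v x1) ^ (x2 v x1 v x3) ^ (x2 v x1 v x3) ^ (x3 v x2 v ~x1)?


Clause lengths: 3, 3, 3, 3.
Sum = 3 + 3 + 3 + 3 = 12.

12


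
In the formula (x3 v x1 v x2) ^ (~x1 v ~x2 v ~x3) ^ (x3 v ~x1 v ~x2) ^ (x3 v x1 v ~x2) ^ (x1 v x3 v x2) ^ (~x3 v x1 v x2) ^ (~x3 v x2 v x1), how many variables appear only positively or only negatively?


A pure literal appears in only one polarity across all clauses.
No pure literals found.
Count = 0.

0


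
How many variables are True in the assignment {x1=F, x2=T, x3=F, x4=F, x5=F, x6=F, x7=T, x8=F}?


The weight is the number of variables assigned True.
True variables: x2, x7.
Weight = 2.

2


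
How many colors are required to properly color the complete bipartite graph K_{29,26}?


K_{29,26} is bipartite by definition: the two parts are independent sets, with every edge crossing between them.
Color all vertices in one part with color 1 and all vertices in the other part with color 2.
Since the graph has at least one edge, one color does not suffice.
Chromatic number = 2.

2


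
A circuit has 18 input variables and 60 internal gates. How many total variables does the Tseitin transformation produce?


The Tseitin transformation introduces one auxiliary variable per gate.
Total variables = inputs + gates = 18 + 60 = 78.

78


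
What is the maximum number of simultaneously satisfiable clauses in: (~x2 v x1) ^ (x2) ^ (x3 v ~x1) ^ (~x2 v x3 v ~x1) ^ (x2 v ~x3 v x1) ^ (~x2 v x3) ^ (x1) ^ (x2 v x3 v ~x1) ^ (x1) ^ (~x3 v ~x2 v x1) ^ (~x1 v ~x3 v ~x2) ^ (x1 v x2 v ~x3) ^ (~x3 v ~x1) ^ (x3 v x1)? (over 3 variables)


Enumerate all 8 truth assignments.
For each, count how many of the 14 clauses are satisfied.
The formula is not fully satisfiable, so the maximum is below 14.
Maximum simultaneously satisfiable clauses = 12.

12


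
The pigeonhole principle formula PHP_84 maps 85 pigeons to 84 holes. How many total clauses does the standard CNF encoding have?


The PHP encoding has two parts:
1) At-least-one-hole clauses: 85 (one per pigeon, each with 84 literals).
2) At-most-one-pigeon-per-hole clauses: 84 holes * C(85,2) = 84 * 3570 = 299880.
Total clauses = 85 + 299880 = 299965.

299965


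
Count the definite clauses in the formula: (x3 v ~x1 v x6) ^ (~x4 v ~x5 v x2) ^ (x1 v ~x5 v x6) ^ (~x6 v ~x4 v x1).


A definite clause has exactly one positive literal.
Clause 1: 2 positive -> not definite
Clause 2: 1 positive -> definite
Clause 3: 2 positive -> not definite
Clause 4: 1 positive -> definite
Definite clause count = 2.

2


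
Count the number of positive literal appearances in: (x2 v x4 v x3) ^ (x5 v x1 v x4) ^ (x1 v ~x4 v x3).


Scan each clause for unnegated literals.
Clause 1: 3 positive; Clause 2: 3 positive; Clause 3: 2 positive.
Total positive literal occurrences = 8.

8


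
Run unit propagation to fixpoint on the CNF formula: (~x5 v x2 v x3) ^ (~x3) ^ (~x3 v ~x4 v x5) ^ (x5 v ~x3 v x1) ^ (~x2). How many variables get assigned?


Unit propagation repeatedly assigns the literal in any unit clause, then simplifies.
Assignments in order: x3 = F, x2 = F, x5 = F.
No further unit clauses remain.
Total variables assigned = 3.

3


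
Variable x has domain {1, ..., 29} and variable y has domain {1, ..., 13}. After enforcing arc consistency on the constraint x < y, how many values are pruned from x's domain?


For the constraint x < y, x needs a supporting value in y's domain.
x can be at most 12 (one less than y's maximum).
Valid x values from domain: 12 out of 29.
Pruned = 29 - 12 = 17.

17


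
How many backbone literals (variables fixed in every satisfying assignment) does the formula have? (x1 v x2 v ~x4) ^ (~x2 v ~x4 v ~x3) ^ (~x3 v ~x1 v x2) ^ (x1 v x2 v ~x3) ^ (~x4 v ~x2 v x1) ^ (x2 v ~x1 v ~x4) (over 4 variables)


Find all satisfying assignments: 7 model(s).
Check which variables have the same value in every model.
No variable is fixed across all models.
Backbone size = 0.

0


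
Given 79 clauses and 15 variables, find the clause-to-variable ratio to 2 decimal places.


Clause-to-variable ratio = clauses / variables.
79 / 15 = 5.27.

5.27


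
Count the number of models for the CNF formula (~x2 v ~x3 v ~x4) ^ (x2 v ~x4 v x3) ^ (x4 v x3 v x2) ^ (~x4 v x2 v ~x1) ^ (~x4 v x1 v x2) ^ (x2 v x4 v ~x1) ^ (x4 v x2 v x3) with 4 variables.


Enumerate all 16 truth assignments over 4 variables.
Test each against every clause.
Satisfying assignments found: 7.

7


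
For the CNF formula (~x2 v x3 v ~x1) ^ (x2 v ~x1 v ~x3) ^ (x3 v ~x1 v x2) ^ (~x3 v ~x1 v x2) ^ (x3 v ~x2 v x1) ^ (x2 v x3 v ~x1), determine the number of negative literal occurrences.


Scan each clause for negated literals.
Clause 1: 2 negative; Clause 2: 2 negative; Clause 3: 1 negative; Clause 4: 2 negative; Clause 5: 1 negative; Clause 6: 1 negative.
Total negative literal occurrences = 9.

9


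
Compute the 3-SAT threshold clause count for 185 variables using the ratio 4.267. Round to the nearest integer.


The 3-SAT phase transition occurs at approximately 4.267 clauses per variable.
m = 4.267 * 185 = 789.395.
Rounded to nearest integer: 789.

789


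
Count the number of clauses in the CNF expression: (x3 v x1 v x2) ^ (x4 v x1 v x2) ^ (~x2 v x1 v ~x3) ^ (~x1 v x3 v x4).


Each group enclosed in parentheses joined by ^ is one clause.
Counting the conjuncts: 4 clauses.

4


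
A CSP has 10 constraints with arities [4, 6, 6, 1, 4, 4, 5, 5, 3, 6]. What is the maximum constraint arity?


The arities are: 4, 6, 6, 1, 4, 4, 5, 5, 3, 6.
Scan for the maximum value.
Maximum arity = 6.

6


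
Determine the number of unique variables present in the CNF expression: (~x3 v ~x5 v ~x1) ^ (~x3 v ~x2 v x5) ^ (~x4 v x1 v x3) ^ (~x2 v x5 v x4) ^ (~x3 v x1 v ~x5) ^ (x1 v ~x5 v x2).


Identify each distinct variable in the formula.
Variables found: x1, x2, x3, x4, x5.
Total distinct variables = 5.

5


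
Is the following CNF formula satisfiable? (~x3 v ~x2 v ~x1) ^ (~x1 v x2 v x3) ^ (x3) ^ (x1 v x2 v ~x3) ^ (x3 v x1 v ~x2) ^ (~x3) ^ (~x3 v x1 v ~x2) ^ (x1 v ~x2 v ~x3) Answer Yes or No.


Check all 8 possible truth assignments.
Number of satisfying assignments found: 0.
The formula is unsatisfiable.

No


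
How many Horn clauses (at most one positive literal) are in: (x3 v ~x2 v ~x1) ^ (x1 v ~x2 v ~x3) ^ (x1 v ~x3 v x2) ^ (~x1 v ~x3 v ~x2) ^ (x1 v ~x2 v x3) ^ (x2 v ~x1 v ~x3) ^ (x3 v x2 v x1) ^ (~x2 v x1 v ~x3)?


A Horn clause has at most one positive literal.
Clause 1: 1 positive lit(s) -> Horn
Clause 2: 1 positive lit(s) -> Horn
Clause 3: 2 positive lit(s) -> not Horn
Clause 4: 0 positive lit(s) -> Horn
Clause 5: 2 positive lit(s) -> not Horn
Clause 6: 1 positive lit(s) -> Horn
Clause 7: 3 positive lit(s) -> not Horn
Clause 8: 1 positive lit(s) -> Horn
Total Horn clauses = 5.

5


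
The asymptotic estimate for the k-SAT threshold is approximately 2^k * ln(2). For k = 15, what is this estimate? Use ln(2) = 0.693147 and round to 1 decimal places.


Using the asymptotic formula: threshold ~ 2^k * ln(2).
2^15 = 32768.
32768 * 0.693147 = 22713.0.

22713.0


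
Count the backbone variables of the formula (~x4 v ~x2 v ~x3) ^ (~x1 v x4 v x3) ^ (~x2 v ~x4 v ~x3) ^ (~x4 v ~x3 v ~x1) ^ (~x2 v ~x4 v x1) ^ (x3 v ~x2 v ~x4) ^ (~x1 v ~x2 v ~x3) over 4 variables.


Find all satisfying assignments: 8 model(s).
Check which variables have the same value in every model.
No variable is fixed across all models.
Backbone size = 0.

0


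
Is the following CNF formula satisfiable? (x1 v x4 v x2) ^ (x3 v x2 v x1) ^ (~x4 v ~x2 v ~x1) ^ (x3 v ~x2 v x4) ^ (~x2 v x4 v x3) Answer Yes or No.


Check all 16 possible truth assignments.
Number of satisfying assignments found: 9.
The formula is satisfiable.

Yes


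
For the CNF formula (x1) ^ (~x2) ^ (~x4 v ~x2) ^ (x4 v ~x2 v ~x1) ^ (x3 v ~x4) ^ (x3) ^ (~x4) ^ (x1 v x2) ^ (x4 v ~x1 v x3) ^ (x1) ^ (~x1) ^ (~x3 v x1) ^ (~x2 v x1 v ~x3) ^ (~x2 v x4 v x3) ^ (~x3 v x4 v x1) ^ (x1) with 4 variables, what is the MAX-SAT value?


Enumerate all 16 truth assignments.
For each, count how many of the 16 clauses are satisfied.
The formula is not fully satisfiable, so the maximum is below 16.
Maximum simultaneously satisfiable clauses = 15.

15


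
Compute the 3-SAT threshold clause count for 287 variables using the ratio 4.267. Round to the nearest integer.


The 3-SAT phase transition occurs at approximately 4.267 clauses per variable.
m = 4.267 * 287 = 1224.629.
Rounded to nearest integer: 1225.

1225


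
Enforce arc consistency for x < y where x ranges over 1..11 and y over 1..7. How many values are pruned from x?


For the constraint x < y, x needs a supporting value in y's domain.
x can be at most 6 (one less than y's maximum).
Valid x values from domain: 6 out of 11.
Pruned = 11 - 6 = 5.

5


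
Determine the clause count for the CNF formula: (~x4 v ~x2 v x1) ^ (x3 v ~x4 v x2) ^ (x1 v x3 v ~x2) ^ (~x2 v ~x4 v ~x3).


Each group enclosed in parentheses joined by ^ is one clause.
Counting the conjuncts: 4 clauses.

4


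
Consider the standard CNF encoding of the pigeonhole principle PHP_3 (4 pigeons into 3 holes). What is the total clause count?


The PHP encoding has two parts:
1) At-least-one-hole clauses: 4 (one per pigeon, each with 3 literals).
2) At-most-one-pigeon-per-hole clauses: 3 holes * C(4,2) = 3 * 6 = 18.
Total clauses = 4 + 18 = 22.

22


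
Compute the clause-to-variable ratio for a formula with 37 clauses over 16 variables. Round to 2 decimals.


Clause-to-variable ratio = clauses / variables.
37 / 16 = 2.31.

2.31


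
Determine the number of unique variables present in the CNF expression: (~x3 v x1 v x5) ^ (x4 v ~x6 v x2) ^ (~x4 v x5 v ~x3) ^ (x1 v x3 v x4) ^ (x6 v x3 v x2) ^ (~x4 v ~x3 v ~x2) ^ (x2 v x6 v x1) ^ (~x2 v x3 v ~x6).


Identify each distinct variable in the formula.
Variables found: x1, x2, x3, x4, x5, x6.
Total distinct variables = 6.

6


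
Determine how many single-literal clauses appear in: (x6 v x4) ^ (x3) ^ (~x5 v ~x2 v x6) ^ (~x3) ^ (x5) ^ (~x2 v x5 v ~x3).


A unit clause contains exactly one literal.
Unit clauses found: (x3), (~x3), (x5).
Count = 3.

3


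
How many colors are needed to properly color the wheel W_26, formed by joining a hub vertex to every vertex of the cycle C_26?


W_26 consists of the cycle C_26 together with a hub vertex adjacent to every cycle vertex.
The cycle C_26 needs 2 colors (even cycle -> 2).
The hub is adjacent to every cycle vertex, so it must receive a new color distinct from all of them.
Chromatic number = 2 + 1 = 3.

3


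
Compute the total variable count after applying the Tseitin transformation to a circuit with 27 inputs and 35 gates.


The Tseitin transformation introduces one auxiliary variable per gate.
Total variables = inputs + gates = 27 + 35 = 62.

62


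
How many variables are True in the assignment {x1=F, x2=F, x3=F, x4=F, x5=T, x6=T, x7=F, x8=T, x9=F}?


The weight is the number of variables assigned True.
True variables: x5, x6, x8.
Weight = 3.

3


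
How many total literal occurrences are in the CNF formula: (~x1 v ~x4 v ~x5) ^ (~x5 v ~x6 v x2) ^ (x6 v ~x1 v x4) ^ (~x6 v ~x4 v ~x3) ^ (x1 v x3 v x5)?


Clause lengths: 3, 3, 3, 3, 3.
Sum = 3 + 3 + 3 + 3 + 3 = 15.

15


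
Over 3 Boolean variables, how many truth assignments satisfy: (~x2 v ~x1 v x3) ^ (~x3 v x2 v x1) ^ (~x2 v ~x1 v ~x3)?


Enumerate all 8 truth assignments over 3 variables.
Test each against every clause.
Satisfying assignments found: 5.

5


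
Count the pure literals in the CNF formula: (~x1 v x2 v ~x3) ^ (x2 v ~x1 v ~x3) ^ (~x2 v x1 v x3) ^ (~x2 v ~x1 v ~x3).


A pure literal appears in only one polarity across all clauses.
No pure literals found.
Count = 0.

0


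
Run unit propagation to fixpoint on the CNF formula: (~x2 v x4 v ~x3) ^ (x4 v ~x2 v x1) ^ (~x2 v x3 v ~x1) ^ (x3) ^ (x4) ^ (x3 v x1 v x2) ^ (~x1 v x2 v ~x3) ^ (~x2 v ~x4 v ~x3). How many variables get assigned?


Unit propagation repeatedly assigns the literal in any unit clause, then simplifies.
Assignments in order: x3 = T, x4 = T, x2 = F, x1 = F.
No further unit clauses remain.
Total variables assigned = 4.

4


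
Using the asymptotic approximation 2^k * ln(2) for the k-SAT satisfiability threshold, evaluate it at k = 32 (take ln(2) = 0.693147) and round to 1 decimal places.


Using the asymptotic formula: threshold ~ 2^k * ln(2).
2^32 = 4294967296.
4294967296 * 0.693147 = 2977043696.3.

2977043696.3


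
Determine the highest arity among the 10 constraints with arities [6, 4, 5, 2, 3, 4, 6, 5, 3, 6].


The arities are: 6, 4, 5, 2, 3, 4, 6, 5, 3, 6.
Scan for the maximum value.
Maximum arity = 6.

6


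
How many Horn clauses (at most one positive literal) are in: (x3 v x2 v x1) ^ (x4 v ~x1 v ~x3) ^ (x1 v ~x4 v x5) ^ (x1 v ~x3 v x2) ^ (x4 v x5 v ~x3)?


A Horn clause has at most one positive literal.
Clause 1: 3 positive lit(s) -> not Horn
Clause 2: 1 positive lit(s) -> Horn
Clause 3: 2 positive lit(s) -> not Horn
Clause 4: 2 positive lit(s) -> not Horn
Clause 5: 2 positive lit(s) -> not Horn
Total Horn clauses = 1.

1


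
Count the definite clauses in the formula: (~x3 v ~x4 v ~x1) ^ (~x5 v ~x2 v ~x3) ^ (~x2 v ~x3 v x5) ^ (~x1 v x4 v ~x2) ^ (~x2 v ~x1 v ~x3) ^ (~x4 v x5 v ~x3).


A definite clause has exactly one positive literal.
Clause 1: 0 positive -> not definite
Clause 2: 0 positive -> not definite
Clause 3: 1 positive -> definite
Clause 4: 1 positive -> definite
Clause 5: 0 positive -> not definite
Clause 6: 1 positive -> definite
Definite clause count = 3.

3


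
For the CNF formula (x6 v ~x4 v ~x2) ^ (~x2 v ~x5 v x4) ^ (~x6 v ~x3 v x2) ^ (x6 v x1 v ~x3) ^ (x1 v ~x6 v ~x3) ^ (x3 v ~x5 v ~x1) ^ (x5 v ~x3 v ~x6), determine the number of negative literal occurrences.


Scan each clause for negated literals.
Clause 1: 2 negative; Clause 2: 2 negative; Clause 3: 2 negative; Clause 4: 1 negative; Clause 5: 2 negative; Clause 6: 2 negative; Clause 7: 2 negative.
Total negative literal occurrences = 13.

13


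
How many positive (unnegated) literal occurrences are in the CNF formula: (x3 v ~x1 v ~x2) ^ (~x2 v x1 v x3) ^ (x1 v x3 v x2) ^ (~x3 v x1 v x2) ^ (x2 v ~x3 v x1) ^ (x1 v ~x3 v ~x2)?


Scan each clause for unnegated literals.
Clause 1: 1 positive; Clause 2: 2 positive; Clause 3: 3 positive; Clause 4: 2 positive; Clause 5: 2 positive; Clause 6: 1 positive.
Total positive literal occurrences = 11.

11


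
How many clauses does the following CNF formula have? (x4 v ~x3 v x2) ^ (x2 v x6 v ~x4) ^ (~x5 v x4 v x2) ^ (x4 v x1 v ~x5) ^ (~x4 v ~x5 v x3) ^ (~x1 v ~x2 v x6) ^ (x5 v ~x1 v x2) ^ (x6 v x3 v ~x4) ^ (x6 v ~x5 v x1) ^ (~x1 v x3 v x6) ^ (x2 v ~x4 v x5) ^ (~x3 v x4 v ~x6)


Each group enclosed in parentheses joined by ^ is one clause.
Counting the conjuncts: 12 clauses.

12
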